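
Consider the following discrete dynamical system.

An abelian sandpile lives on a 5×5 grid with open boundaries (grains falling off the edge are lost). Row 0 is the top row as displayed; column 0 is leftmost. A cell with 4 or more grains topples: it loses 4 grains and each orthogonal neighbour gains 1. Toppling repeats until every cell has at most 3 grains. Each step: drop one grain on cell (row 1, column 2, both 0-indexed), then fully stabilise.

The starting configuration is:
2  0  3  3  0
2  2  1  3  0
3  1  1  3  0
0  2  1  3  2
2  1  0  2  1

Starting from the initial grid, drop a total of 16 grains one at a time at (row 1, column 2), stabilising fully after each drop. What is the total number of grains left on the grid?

51

0) 2  0  3  3  0
2  2  1  3  0
3  1  1  3  0
0  2  1  3  2
2  1  0  2  1
1) 2  0  3  3  0
2  2  2  3  0
3  1  1  3  0
0  2  1  3  2
2  1  0  2  1
2) 2  0  3  3  0
2  2  3  3  0
3  1  1  3  0
0  2  1  3  2
2  1  0  2  1
3) 2  1  1  1  1
2  3  2  2  1
3  1  3  1  1
0  2  2  0  3
2  1  0  3  1
4) 2  1  1  1  1
2  3  3  2  1
3  1  3  1  1
0  2  2  0  3
2  1  0  3  1
5) 2  2  2  1  1
3  0  2  3  1
3  3  0  2  1
0  2  3  0  3
2  1  0  3  1
6) 2  2  2  1  1
3  0  3  3  1
3  3  0  2  1
0  2  3  0  3
2  1  0  3  1
7) 2  2  3  2  1
3  1  1  0  2
3  3  1  3  1
0  2  3  0  3
2  1  0  3  1
8) 2  2  3  2  1
3  1  2  0  2
3  3  1  3  1
0  2  3  0  3
2  1  0  3  1
9) 2  2  3  2  1
3  1  3  0  2
3  3  1  3  1
0  2  3  0  3
2  1  0  3  1
10) 2  3  0  3  1
3  2  1  1  2
3  3  2  3  1
0  2  3  0  3
2  1  0  3  1
11) 2  3  0  3  1
3  2  2  1  2
3  3  2  3  1
0  2  3  0  3
2  1  0  3  1
12) 2  3  0  3  1
3  2  3  1  2
3  3  2  3  1
0  2  3  0  3
2  1  0  3  1
13) 2  3  1  3  1
3  3  0  2  2
3  3  3  3  1
0  2  3  0  3
2  1  0  3  1
14) 2  3  1  3  1
3  3  1  2  2
3  3  3  3  1
0  2  3  0  3
2  1  0  3  1
15) 2  3  1  3  1
3  3  2  2  2
3  3  3  3  1
0  2  3  0  3
2  1  0  3  1
16) 2  3  1  3  1
3  3  3  2  2
3  3  3  3  1
0  2  3  0  3
2  1  0  3  1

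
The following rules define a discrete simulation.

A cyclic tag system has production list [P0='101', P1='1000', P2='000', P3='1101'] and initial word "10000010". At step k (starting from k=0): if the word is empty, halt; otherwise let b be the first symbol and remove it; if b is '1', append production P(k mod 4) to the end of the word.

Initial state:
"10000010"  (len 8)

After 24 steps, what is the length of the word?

k=0  "10000010"  (len 8)
k=1  "0000010101"  (len 10)
k=2  "000010101"  (len 9)
k=3  "00010101"  (len 8)
k=4  "0010101"  (len 7)
k=5  "010101"  (len 6)
k=6  "10101"  (len 5)
k=7  "0101000"  (len 7)
k=8  "101000"  (len 6)
k=9  "01000101"  (len 8)
k=10  "1000101"  (len 7)
k=11  "000101000"  (len 9)
k=12  "00101000"  (len 8)
k=13  "0101000"  (len 7)
k=14  "101000"  (len 6)
k=15  "01000000"  (len 8)
k=16  "1000000"  (len 7)
k=17  "000000101"  (len 9)
k=18  "00000101"  (len 8)
k=19  "0000101"  (len 7)
k=20  "000101"  (len 6)
k=21  "00101"  (len 5)
k=22  "0101"  (len 4)
k=23  "101"  (len 3)
k=24  "011101"  (len 6)

6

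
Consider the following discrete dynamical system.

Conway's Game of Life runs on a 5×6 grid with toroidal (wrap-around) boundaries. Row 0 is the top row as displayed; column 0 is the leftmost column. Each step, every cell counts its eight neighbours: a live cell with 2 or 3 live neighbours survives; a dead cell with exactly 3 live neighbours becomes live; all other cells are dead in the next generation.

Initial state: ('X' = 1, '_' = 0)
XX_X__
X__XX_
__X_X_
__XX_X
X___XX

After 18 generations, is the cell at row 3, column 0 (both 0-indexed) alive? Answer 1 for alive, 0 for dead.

0) XX_X__
X__XX_
__X_X_
__XX_X
X___XX
1) _XXX__
X___X_
_XX___
XXX___
______
2) _XXX__
X_____
__XX_X
X_X___
X__X__
3) XXXX__
X___X_
X_XX_X
X_X_XX
X__X__
4) X_XXX_
____X_
__X___
__X___
______
5) ___XXX
_XX_XX
___X__
______
_XX___
6) _____X
X_X__X
__XXX_
__X___
__XXX_
7) XXX__X
XXX__X
__X_XX
_X____
__XXX_
8) ______
______
__XXXX
_X___X
___XXX
9) ____X_
___XX_
X_XXXX
______
X___XX
10) ______
__X___
__X__X
_X____
____XX
11) ______
______
_XX___
X___XX
______
12) ______
______
XX___X
XX___X
_____X
13) ______
X_____
_X___X
_X__X_
_____X
14) ______
X_____
_X___X
____XX
______
15) ______
X_____
____XX
X___XX
______
16) ______
_____X
____X_
X___X_
_____X
17) ______
______
____X_
____X_
_____X
18) ______
______
______
____XX
______

0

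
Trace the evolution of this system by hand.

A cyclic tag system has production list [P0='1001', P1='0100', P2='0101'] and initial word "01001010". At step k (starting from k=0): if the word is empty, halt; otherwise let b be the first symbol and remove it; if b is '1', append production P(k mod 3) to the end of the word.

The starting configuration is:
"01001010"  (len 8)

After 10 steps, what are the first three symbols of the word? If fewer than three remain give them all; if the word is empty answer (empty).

000

gen 0: "01001010"  (len 8)
gen 1: "1001010"  (len 7)
gen 2: "0010100100"  (len 10)
gen 3: "010100100"  (len 9)
gen 4: "10100100"  (len 8)
gen 5: "01001000100"  (len 11)
gen 6: "1001000100"  (len 10)
gen 7: "0010001001001"  (len 13)
gen 8: "010001001001"  (len 12)
gen 9: "10001001001"  (len 11)
gen 10: "00010010011001"  (len 14)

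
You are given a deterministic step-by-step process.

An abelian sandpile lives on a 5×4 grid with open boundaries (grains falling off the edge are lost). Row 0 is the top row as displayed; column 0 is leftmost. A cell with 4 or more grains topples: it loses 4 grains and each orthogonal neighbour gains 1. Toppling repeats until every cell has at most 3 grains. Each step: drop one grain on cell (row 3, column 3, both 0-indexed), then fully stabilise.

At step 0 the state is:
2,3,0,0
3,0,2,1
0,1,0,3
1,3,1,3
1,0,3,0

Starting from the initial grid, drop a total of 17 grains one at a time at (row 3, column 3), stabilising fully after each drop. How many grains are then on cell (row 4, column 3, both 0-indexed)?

[0] 2,3,0,0
3,0,2,1
0,1,0,3
1,3,1,3
1,0,3,0
[1] 2,3,0,0
3,0,2,2
0,1,1,0
1,3,2,1
1,0,3,1
[2] 2,3,0,0
3,0,2,2
0,1,1,0
1,3,2,2
1,0,3,1
[3] 2,3,0,0
3,0,2,2
0,1,1,0
1,3,2,3
1,0,3,1
[4] 2,3,0,0
3,0,2,2
0,1,1,1
1,3,3,0
1,0,3,2
[5] 2,3,0,0
3,0,2,2
0,1,1,1
1,3,3,1
1,0,3,2
[6] 2,3,0,0
3,0,2,2
0,1,1,1
1,3,3,2
1,0,3,2
[7] 2,3,0,0
3,0,2,2
0,1,1,1
1,3,3,3
1,0,3,2
[8] 2,3,0,0
3,0,2,2
0,2,2,2
2,0,2,2
1,2,1,0
[9] 2,3,0,0
3,0,2,2
0,2,2,2
2,0,2,3
1,2,1,0
[10] 2,3,0,0
3,0,2,2
0,2,2,3
2,0,3,0
1,2,1,1
[11] 2,3,0,0
3,0,2,2
0,2,2,3
2,0,3,1
1,2,1,1
[12] 2,3,0,0
3,0,2,2
0,2,2,3
2,0,3,2
1,2,1,1
[13] 2,3,0,0
3,0,2,2
0,2,2,3
2,0,3,3
1,2,1,1
[14] 2,3,0,0
3,0,3,3
0,3,0,1
2,1,1,2
1,2,2,2
[15] 2,3,0,0
3,0,3,3
0,3,0,1
2,1,1,3
1,2,2,2
[16] 2,3,0,0
3,0,3,3
0,3,0,2
2,1,2,0
1,2,2,3
[17] 2,3,0,0
3,0,3,3
0,3,0,2
2,1,2,1
1,2,2,3

3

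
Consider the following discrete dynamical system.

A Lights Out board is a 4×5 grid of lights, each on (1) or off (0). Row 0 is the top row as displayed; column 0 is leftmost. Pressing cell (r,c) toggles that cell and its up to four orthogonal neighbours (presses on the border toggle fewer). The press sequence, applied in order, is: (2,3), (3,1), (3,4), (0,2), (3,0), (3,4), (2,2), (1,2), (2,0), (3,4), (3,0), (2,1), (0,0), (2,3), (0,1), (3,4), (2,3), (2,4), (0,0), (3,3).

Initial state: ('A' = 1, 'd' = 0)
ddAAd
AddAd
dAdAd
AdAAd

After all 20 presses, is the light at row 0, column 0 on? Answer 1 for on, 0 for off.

1

[0] ddAAd
AddAd
dAdAd
AdAAd
[1] ddAAd
Adddd
dAAdA
AdAdd
[2] ddAAd
Adddd
ddAdA
dAddd
[3] ddAAd
Adddd
ddAdd
dAdAA
[4] dAddd
AdAdd
ddAdd
dAdAA
[5] dAddd
AdAdd
AdAdd
AddAA
[6] dAddd
AdAdd
AdAdA
Adddd
[7] dAddd
Adddd
AAdAA
AdAdd
[8] dAAdd
AAAAd
AAAAA
AdAdd
[9] dAAdd
dAAAd
ddAAA
ddAdd
[10] dAAdd
dAAAd
ddAAd
ddAAA
[11] dAAdd
dAAAd
AdAAd
AAAAA
[12] dAAdd
ddAAd
dAdAd
AdAAA
[13] AdAdd
AdAAd
dAdAd
AdAAA
[14] AdAdd
AdAdd
dAAdA
AdAdA
[15] dAddd
AAAdd
dAAdA
AdAdA
[16] dAddd
AAAdd
dAAdd
AdAAd
[17] dAddd
AAAAd
dAdAA
AdAdd
[18] dAddd
AAAAA
dAddd
AdAdA
[19] Adddd
dAAAA
dAddd
AdAdA
[20] Adddd
dAAAA
dAdAd
AddAd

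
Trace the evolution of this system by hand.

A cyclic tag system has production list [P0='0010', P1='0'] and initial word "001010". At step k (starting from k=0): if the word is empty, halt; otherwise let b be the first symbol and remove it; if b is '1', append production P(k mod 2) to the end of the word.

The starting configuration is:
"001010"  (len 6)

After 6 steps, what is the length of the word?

8

[0] "001010"  (len 6)
[1] "01010"  (len 5)
[2] "1010"  (len 4)
[3] "0100010"  (len 7)
[4] "100010"  (len 6)
[5] "000100010"  (len 9)
[6] "00100010"  (len 8)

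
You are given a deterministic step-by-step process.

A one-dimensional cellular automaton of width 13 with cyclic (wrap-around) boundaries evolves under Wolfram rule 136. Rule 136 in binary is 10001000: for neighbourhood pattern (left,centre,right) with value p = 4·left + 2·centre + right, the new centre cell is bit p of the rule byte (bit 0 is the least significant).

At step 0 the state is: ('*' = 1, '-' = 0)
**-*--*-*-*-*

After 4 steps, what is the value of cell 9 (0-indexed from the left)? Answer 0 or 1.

[0] **-*--*-*-*-*
[1] *-----------*
[2] ------------*
[3] -------------
[4] -------------

0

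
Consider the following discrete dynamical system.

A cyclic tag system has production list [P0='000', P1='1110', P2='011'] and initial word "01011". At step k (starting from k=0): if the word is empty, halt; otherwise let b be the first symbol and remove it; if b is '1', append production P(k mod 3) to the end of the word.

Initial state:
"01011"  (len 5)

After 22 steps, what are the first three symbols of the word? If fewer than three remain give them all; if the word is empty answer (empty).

gen 0: "01011"  (len 5)
gen 1: "1011"  (len 4)
gen 2: "0111110"  (len 7)
gen 3: "111110"  (len 6)
gen 4: "11110000"  (len 8)
gen 5: "11100001110"  (len 11)
gen 6: "1100001110011"  (len 13)
gen 7: "100001110011000"  (len 15)
gen 8: "000011100110001110"  (len 18)
gen 9: "00011100110001110"  (len 17)
gen 10: "0011100110001110"  (len 16)
gen 11: "011100110001110"  (len 15)
gen 12: "11100110001110"  (len 14)
gen 13: "1100110001110000"  (len 16)
gen 14: "1001100011100001110"  (len 19)
gen 15: "001100011100001110011"  (len 21)
gen 16: "01100011100001110011"  (len 20)
gen 17: "1100011100001110011"  (len 19)
gen 18: "100011100001110011011"  (len 21)
gen 19: "00011100001110011011000"  (len 23)
gen 20: "0011100001110011011000"  (len 22)
gen 21: "011100001110011011000"  (len 21)
gen 22: "11100001110011011000"  (len 20)

111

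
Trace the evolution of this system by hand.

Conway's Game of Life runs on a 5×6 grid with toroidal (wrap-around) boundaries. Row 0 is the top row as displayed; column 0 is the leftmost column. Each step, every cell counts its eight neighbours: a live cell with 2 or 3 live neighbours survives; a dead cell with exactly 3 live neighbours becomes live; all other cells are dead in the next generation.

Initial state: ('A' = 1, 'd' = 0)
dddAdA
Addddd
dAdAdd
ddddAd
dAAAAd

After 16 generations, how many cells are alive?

8

[0] dddAdA
Addddd
dAdAdd
ddddAd
dAAAAd
[1] AAdAdA
AdAdAd
dddddd
dAddAd
ddAddA
[2] dddAdd
AdAAAd
dAdAdA
dddddd
ddAAdA
[3] dAdddA
AAdddA
AAdAdA
AddAdd
ddAAAd
[4] dAdAdA
dddddd
dddddd
Addddd
AAAAAA
[5] dAdAdA
dddddd
dddddd
AdAAAd
dddAdd
[6] ddAdAd
dddddd
dddAdd
ddAAAd
AAdddA
[7] AAdddA
dddAdd
ddAAAd
AAAAAA
AAdddA
[8] dAAdAA
AAdAdA
Addddd
dddddd
dddAdd
[9] dAdddA
dddAdd
AAdddA
dddddd
ddAAAd
[10] dddddd
dAAdAA
Addddd
AAAAAA
ddAAAd
[11] dAdddA
AAdddA
dddddd
Addddd
Addddd
[12] dAdddA
dAdddA
dAdddA
dddddd
AAdddA
[13] dAAdAA
dAAdAA
dddddd
dAdddA
dAdddA
[14] dddddd
dAAdAA
dAAdAA
dddddd
dAdddA
[15] dAAdAA
dAAdAA
dAAdAA
dAAdAA
dddddd
[16] dAAdAA
dddddd
dddddd
dAAdAA
dddddd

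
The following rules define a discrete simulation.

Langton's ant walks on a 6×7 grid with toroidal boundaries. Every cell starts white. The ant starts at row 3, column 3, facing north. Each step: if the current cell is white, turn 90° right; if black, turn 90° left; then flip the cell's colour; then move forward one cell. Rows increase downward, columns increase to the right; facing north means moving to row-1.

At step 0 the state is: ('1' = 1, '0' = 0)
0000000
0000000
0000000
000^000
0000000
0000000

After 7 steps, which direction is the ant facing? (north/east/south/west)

east

t=0: 0000000
0000000
0000000
000^000
0000000
0000000
t=1: 0000000
0000000
0000000
0001>00
0000000
0000000
t=2: 0000000
0000000
0000000
0001100
0000v00
0000000
t=3: 0000000
0000000
0000000
0001100
000<100
0000000
t=4: 0000000
0000000
0000000
000^100
0001100
0000000
t=5: 0000000
0000000
0000000
00<0100
0001100
0000000
t=6: 0000000
0000000
00^0000
0010100
0001100
0000000
t=7: 0000000
0000000
001>000
0010100
0001100
0000000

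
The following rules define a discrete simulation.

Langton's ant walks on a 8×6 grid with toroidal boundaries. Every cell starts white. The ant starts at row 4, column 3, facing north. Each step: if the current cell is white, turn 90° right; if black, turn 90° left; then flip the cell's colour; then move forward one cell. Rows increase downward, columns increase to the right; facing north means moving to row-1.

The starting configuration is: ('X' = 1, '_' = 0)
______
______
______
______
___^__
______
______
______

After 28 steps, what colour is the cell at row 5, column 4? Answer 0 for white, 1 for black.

1

step 0: ______
______
______
______
___^__
______
______
______
step 1: ______
______
______
______
___X>_
______
______
______
step 2: ______
______
______
______
___XX_
____v_
______
______
step 3: ______
______
______
______
___XX_
___<X_
______
______
step 4: ______
______
______
______
___^X_
___XX_
______
______
step 5: ______
______
______
______
__<_X_
___XX_
______
______
step 6: ______
______
______
__^___
__X_X_
___XX_
______
______
step 7: ______
______
______
__X>__
__X_X_
___XX_
______
______
step 8: ______
______
______
__XX__
__XvX_
___XX_
______
______
step 9: ______
______
______
__XX__
__<XX_
___XX_
______
______
step 10: ______
______
______
__XX__
___XX_
__vXX_
______
______
step 11: ______
______
______
__XX__
___XX_
_<XXX_
______
______
step 12: ______
______
______
__XX__
_^_XX_
_XXXX_
______
______
step 13: ______
______
______
__XX__
_X>XX_
_XXXX_
______
______
step 14: ______
______
______
__XX__
_XXXX_
_XvXX_
______
______
step 15: ______
______
______
__XX__
_XXXX_
_X_>X_
______
______
step 16: ______
______
______
__XX__
_XX^X_
_X__X_
______
______
step 17: ______
______
______
__XX__
_X<_X_
_X__X_
______
______
step 18: ______
______
______
__XX__
_X__X_
_Xv_X_
______
______
step 19: ______
______
______
__XX__
_X__X_
_<X_X_
______
______
step 20: ______
______
______
__XX__
_X__X_
__X_X_
_v____
______
step 21: ______
______
______
__XX__
_X__X_
__X_X_
<X____
______
step 22: ______
______
______
__XX__
_X__X_
^_X_X_
XX____
______
step 23: ______
______
______
__XX__
_X__X_
X>X_X_
XX____
______
step 24: ______
______
______
__XX__
_X__X_
XXX_X_
Xv____
______
step 25: ______
______
______
__XX__
_X__X_
XXX_X_
X_>___
______
step 26: ______
______
______
__XX__
_X__X_
XXX_X_
X_X___
__v___
step 27: ______
______
______
__XX__
_X__X_
XXX_X_
X_X___
_<X___
step 28: ______
______
______
__XX__
_X__X_
XXX_X_
X^X___
_XX___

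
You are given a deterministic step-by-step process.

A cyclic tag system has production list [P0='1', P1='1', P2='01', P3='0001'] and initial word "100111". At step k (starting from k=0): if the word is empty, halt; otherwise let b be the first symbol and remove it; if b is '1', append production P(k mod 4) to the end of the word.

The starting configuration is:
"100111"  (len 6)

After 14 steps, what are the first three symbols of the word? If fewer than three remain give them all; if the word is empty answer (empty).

[0] "100111"  (len 6)
[1] "001111"  (len 6)
[2] "01111"  (len 5)
[3] "1111"  (len 4)
[4] "1110001"  (len 7)
[5] "1100011"  (len 7)
[6] "1000111"  (len 7)
[7] "00011101"  (len 8)
[8] "0011101"  (len 7)
[9] "011101"  (len 6)
[10] "11101"  (len 5)
[11] "110101"  (len 6)
[12] "101010001"  (len 9)
[13] "010100011"  (len 9)
[14] "10100011"  (len 8)

101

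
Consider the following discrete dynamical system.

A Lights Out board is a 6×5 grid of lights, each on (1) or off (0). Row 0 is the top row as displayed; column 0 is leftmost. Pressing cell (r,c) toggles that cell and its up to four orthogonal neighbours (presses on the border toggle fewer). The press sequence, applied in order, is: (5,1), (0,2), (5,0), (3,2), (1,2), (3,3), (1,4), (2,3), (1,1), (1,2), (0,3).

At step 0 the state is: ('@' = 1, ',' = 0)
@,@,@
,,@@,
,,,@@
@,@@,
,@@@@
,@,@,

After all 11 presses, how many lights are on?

19

t=0: @,@,@
,,@@,
,,,@@
@,@@,
,@@@@
,@,@,
t=1: @,@,@
,,@@,
,,,@@
@,@@,
,,@@@
@,@@,
t=2: @@,@@
,,,@,
,,,@@
@,@@,
,,@@@
@,@@,
t=3: @@,@@
,,,@,
,,,@@
@,@@,
@,@@@
,@@@,
t=4: @@,@@
,,,@,
,,@@@
@@,,,
@,,@@
,@@@,
t=5: @@@@@
,@@,,
,,,@@
@@,,,
@,,@@
,@@@,
t=6: @@@@@
,@@,,
,,,,@
@@@@@
@,,,@
,@@@,
t=7: @@@@,
,@@@@
,,,,,
@@@@@
@,,,@
,@@@,
t=8: @@@@,
,@@,@
,,@@@
@@@,@
@,,,@
,@@@,
t=9: @,@@,
@,,,@
,@@@@
@@@,@
@,,,@
,@@@,
t=10: @,,@,
@@@@@
,@,@@
@@@,@
@,,,@
,@@@,
t=11: @,@,@
@@@,@
,@,@@
@@@,@
@,,,@
,@@@,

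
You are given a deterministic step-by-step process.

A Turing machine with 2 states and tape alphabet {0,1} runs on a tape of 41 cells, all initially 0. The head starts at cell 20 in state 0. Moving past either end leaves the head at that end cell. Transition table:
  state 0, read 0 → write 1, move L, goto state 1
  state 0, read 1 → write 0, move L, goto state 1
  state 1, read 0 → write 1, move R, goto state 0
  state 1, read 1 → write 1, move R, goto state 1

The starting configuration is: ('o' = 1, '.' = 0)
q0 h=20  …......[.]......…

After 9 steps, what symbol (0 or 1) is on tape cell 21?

1

gen 0: q0 h=20  …......[.]......…
gen 1: q1 h=19  …......[.]o.....…
gen 2: q0 h=20  ….....o[o]......…
gen 3: q1 h=19  …......[o]......…
gen 4: q1 h=20  ….....o[.]......…
gen 5: q0 h=21  …....oo[.]......…
gen 6: q1 h=20  ….....o[o]o.....…
gen 7: q1 h=21  …....oo[o]......…
gen 8: q1 h=22  …...ooo[.]......…
gen 9: q0 h=23  …..oooo[.]......…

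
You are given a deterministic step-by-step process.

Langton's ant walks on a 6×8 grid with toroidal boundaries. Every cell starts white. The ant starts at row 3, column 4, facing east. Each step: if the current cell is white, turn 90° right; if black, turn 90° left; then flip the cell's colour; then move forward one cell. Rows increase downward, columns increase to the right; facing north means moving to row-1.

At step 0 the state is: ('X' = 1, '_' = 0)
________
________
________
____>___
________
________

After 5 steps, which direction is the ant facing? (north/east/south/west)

north

step 0: ________
________
________
____>___
________
________
step 1: ________
________
________
____X___
____v___
________
step 2: ________
________
________
____X___
___<X___
________
step 3: ________
________
________
___^X___
___XX___
________
step 4: ________
________
________
___X>___
___XX___
________
step 5: ________
________
____^___
___X____
___XX___
________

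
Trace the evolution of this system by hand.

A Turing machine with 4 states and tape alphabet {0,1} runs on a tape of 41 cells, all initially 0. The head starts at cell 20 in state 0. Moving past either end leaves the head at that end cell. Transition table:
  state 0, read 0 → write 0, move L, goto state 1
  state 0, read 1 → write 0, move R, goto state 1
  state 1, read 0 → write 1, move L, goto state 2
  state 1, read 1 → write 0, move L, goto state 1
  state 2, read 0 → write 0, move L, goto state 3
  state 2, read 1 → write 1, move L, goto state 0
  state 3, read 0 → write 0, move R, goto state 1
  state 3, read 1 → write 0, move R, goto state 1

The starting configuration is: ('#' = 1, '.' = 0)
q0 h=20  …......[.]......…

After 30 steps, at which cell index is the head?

8

step 0: q0 h=20  …......[.]......…
step 1: q1 h=19  …......[.]......…
step 2: q2 h=18  …......[.]#.....…
step 3: q3 h=17  …......[.].#....…
step 4: q1 h=18  …......[.]#.....…
step 5: q2 h=17  …......[.]##....…
step 6: q3 h=16  …......[.].##...…
step 7: q1 h=17  …......[.]##....…
step 8: q2 h=16  …......[.]###...…
step 9: q3 h=15  …......[.].###..…
step 10: q1 h=16  …......[.]###...…
step 11: q2 h=15  …......[.]####..…
step 12: q3 h=14  …......[.].####.…
step 13: q1 h=15  …......[.]####..…
step 14: q2 h=14  …......[.]#####.…
step 15: q3 h=13  …......[.].#####…
step 16: q1 h=14  …......[.]#####.…
step 17: q2 h=13  …......[.]######…
step 18: q3 h=12  …......[.].#####…
step 19: q1 h=13  …......[.]######…
step 20: q2 h=12  …......[.]######…
step 21: q3 h=11  …......[.].#####…
step 22: q1 h=12  …......[.]######…
step 23: q2 h=11  …......[.]######…
step 24: q3 h=10  …......[.].#####…
step 25: q1 h=11  …......[.]######…
step 26: q2 h=10  …......[.]######…
step 27: q3 h= 9  …......[.].#####…
step 28: q1 h=10  …......[.]######…
step 29: q2 h= 9  …......[.]######…
step 30: q3 h= 8  …......[.].#####…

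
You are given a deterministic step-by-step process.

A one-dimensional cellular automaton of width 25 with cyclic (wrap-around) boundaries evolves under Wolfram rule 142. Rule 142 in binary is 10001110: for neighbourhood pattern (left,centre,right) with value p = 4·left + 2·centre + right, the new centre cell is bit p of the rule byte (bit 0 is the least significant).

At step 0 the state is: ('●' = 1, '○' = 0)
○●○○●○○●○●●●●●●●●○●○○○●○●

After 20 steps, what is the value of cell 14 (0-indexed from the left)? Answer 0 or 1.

1

step 0: ○●○○●○○●○●●●●●●●●○●○○○●○●
step 1: ○●○●●○●●○●●●●●●●○○●○○●●○●
step 2: ○●○●○○●○○●●●●●●○○●●○●●○○●
step 3: ○●○●○●●○●●●●●●○○●●○○●○○●●
step 4: ○●○●○●○○●●●●●○○●●○○●●○●●○
step 5: ●●○●○●○●●●●●○○●●○○●●○○●○○
step 6: ●○○●○●○●●●●○○●●○○●●○○●●○●
step 7: ○○●●○●○●●●○○●●○○●●○○●●○○●
step 8: ○●●○○●○●●○○●●○○●●○○●●○○●●
step 9: ○●○○●●○●○○●●○○●●○○●●○○●●○
step 10: ●●○●●○○●○●●○○●●○○●●○○●●○○
step 11: ●○○●○○●●○●○○●●○○●●○○●●○○●
step 12: ○○●●○●●○○●○●●○○●●○○●●○○●●
step 13: ○●●○○●○○●●○●○○●●○○●●○○●●○
step 14: ●●○○●●○●●○○●○●●○○●●○○●●○○
step 15: ●○○●●○○●○○●●○●○○●●○○●●○○●
step 16: ○○●●○○●●○●●○○●○●●○○●●○○●●
step 17: ○●●○○●●○○●○○●●○●○○●●○○●●○
step 18: ●●○○●●○○●●○●●○○●○●●○○●●○○
step 19: ●○○●●○○●●○○●○○●●○●○○●●○○●
step 20: ○○●●○○●●○○●●○●●○○●○●●○○●●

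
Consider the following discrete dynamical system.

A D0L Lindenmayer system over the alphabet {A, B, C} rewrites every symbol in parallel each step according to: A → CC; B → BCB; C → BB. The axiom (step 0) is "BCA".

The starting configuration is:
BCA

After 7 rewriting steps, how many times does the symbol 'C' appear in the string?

0) BCA
1) BCBBBCC
2) BCBBBBCBBCBBCBBBBB
3) BCBBBBCBBCBBCBBCBBBBCBBCBBBBCBBCBBBBCBBCBBCBBCBBCB
4) BCBBBBCBBCBBCBBCBBBBCBBCBBBBCBBCBBBBCBBCBBBBCBBCBBCBBCBBBB…BBCBBCBBBBCBBCBBCBBCBBBBCBBCBBBBCBBCBBBBCBBCBBBBCBBCBBBBCB  (len 136)
5) BCBBBBCBBCBBCBBCBBBBCBBCBBBBCBBCBBBBCBBCBBBBCBBCBBCBBCBBBB…BCBBCBBCBBBBCBBCBBBBCBBCBBCBBCBBBBCBBCBBBBCBBCBBCBBCBBBBCB  (len 372)
6) BCBBBBCBBCBBCBBCBBBBCBBCBBBBCBBCBBBBCBBCBBBBCBBCBBCBBCBBBB…BBBBCBBCBBCBBCBBBBCBBCBBBBCBBCBBBBCBBCBBBBCBBCBBCBBCBBBBCB  (len 1016)
7) BCBBBBCBBCBBCBBCBBBBCBBCBBBBCBBCBBBBCBBCBBBBCBBCBBCBBCBBBB…BBBBCBBCBBCBBCBBBBCBBCBBBBCBBCBBBBCBBCBBBBCBBCBBCBBCBBBBCB  (len 2776)

744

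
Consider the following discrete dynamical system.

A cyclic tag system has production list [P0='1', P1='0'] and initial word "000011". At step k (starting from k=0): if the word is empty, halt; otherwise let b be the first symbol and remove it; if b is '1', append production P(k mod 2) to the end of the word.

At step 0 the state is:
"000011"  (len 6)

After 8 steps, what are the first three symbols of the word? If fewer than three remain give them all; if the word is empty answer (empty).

0) "000011"  (len 6)
1) "00011"  (len 5)
2) "0011"  (len 4)
3) "011"  (len 3)
4) "11"  (len 2)
5) "11"  (len 2)
6) "10"  (len 2)
7) "01"  (len 2)
8) "1"  (len 1)

1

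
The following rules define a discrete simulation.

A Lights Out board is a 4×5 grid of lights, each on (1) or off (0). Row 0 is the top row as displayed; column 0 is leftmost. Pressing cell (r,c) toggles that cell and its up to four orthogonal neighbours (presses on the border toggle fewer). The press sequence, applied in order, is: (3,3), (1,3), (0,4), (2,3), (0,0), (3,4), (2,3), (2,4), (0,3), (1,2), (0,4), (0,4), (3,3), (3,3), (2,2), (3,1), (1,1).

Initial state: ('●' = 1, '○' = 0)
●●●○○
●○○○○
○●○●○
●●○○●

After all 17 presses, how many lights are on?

0) ●●●○○
●○○○○
○●○●○
●●○○●
1) ●●●○○
●○○○○
○●○○○
●●●●○
2) ●●●●○
●○●●●
○●○●○
●●●●○
3) ●●●○●
●○●●○
○●○●○
●●●●○
4) ●●●○●
●○●○○
○●●○●
●●●○○
5) ○○●○●
○○●○○
○●●○●
●●●○○
6) ○○●○●
○○●○○
○●●○○
●●●●●
7) ○○●○●
○○●●○
○●○●●
●●●○●
8) ○○●○●
○○●●●
○●○○○
●●●○○
9) ○○○●○
○○●○●
○●○○○
●●●○○
10) ○○●●○
○●○●●
○●●○○
●●●○○
11) ○○●○●
○●○●○
○●●○○
●●●○○
12) ○○●●○
○●○●●
○●●○○
●●●○○
13) ○○●●○
○●○●●
○●●●○
●●○●●
14) ○○●●○
○●○●●
○●●○○
●●●○○
15) ○○●●○
○●●●●
○○○●○
●●○○○
16) ○○●●○
○●●●●
○●○●○
○○●○○
17) ○●●●○
●○○●●
○○○●○
○○●○○

8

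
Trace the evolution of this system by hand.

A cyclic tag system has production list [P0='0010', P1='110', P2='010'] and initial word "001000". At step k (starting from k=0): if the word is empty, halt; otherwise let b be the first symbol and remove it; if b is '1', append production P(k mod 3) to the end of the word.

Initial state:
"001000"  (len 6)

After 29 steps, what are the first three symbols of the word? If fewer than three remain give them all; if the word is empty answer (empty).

t=0: "001000"  (len 6)
t=1: "01000"  (len 5)
t=2: "1000"  (len 4)
t=3: "000010"  (len 6)
t=4: "00010"  (len 5)
t=5: "0010"  (len 4)
t=6: "010"  (len 3)
t=7: "10"  (len 2)
t=8: "0110"  (len 4)
t=9: "110"  (len 3)
t=10: "100010"  (len 6)
t=11: "00010110"  (len 8)
t=12: "0010110"  (len 7)
t=13: "010110"  (len 6)
t=14: "10110"  (len 5)
t=15: "0110010"  (len 7)
t=16: "110010"  (len 6)
t=17: "10010110"  (len 8)
t=18: "0010110010"  (len 10)
t=19: "010110010"  (len 9)
t=20: "10110010"  (len 8)
t=21: "0110010010"  (len 10)
t=22: "110010010"  (len 9)
t=23: "10010010110"  (len 11)
t=24: "0010010110010"  (len 13)
t=25: "010010110010"  (len 12)
t=26: "10010110010"  (len 11)
t=27: "0010110010010"  (len 13)
t=28: "010110010010"  (len 12)
t=29: "10110010010"  (len 11)

101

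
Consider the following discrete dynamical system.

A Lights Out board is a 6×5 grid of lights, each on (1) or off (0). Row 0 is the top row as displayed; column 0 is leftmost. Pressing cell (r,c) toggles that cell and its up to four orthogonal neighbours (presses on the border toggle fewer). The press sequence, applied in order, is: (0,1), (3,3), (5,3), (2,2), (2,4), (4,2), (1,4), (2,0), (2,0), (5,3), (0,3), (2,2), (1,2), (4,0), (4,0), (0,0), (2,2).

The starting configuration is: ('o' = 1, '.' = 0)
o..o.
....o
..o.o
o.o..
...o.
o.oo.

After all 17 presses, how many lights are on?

16

t=0: o..o.
....o
..o.o
o.o..
...o.
o.oo.
t=1: .ooo.
.o..o
..o.o
o.o..
...o.
o.oo.
t=2: .ooo.
.o..o
..ooo
o..oo
.....
o.oo.
t=3: .ooo.
.o..o
..ooo
o..oo
...o.
o...o
t=4: .ooo.
.oo.o
.o..o
o.ooo
...o.
o...o
t=5: .ooo.
.oo..
.o.o.
o.oo.
...o.
o...o
t=6: .ooo.
.oo..
.o.o.
o..o.
.oo..
o.o.o
t=7: .oooo
.oooo
.o.oo
o..o.
.oo..
o.o.o
t=8: .oooo
ooooo
o..oo
...o.
.oo..
o.o.o
t=9: .oooo
.oooo
.o.oo
o..o.
.oo..
o.o.o
t=10: .oooo
.oooo
.o.oo
o..o.
.ooo.
o..o.
t=11: .o...
.oo.o
.o.oo
o..o.
.ooo.
o..o.
t=12: .o...
.o..o
..o.o
o.oo.
.ooo.
o..o.
t=13: .oo..
..ooo
....o
o.oo.
.ooo.
o..o.
t=14: .oo..
..ooo
....o
..oo.
o.oo.
...o.
t=15: .oo..
..ooo
....o
o.oo.
.ooo.
o..o.
t=16: o.o..
o.ooo
....o
o.oo.
.ooo.
o..o.
t=17: o.o..
o..oo
.oooo
o..o.
.ooo.
o..o.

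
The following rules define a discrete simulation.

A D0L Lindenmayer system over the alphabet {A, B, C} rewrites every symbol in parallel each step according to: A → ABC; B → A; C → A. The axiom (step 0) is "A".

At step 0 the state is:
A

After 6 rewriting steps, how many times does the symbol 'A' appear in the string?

t=0: A
t=1: ABC
t=2: ABCAA
t=3: ABCAAABCABC
t=4: ABCAAABCABCABCAAABCAA
t=5: ABCAAABCABCABCAAABCAAABCAAABCABCABCAAABCABC
t=6: ABCAAABCABCABCAAABCAAABCAAABCABCABCAAABCABCABCAAABCABCABCAAABCAAABCAAABCABCABCAAABCAA

43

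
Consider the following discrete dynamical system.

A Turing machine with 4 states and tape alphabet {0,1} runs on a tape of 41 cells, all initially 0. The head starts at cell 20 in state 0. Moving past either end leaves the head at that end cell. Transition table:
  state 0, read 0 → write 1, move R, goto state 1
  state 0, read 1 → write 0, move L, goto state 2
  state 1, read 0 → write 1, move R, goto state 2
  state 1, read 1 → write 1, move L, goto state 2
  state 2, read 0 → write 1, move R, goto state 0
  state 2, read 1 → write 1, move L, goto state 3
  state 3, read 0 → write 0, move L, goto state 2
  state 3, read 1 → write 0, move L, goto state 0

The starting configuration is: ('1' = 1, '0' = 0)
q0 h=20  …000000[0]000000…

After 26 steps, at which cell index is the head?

35

k=0  q0 h=20  …000000[0]000000…
k=1  q1 h=21  …000001[0]000000…
k=2  q2 h=22  …000011[0]000000…
k=3  q0 h=23  …000111[0]000000…
k=4  q1 h=24  …001111[0]000000…
k=5  q2 h=25  …011111[0]000000…
k=6  q0 h=26  …111111[0]000000…
k=7  q1 h=27  …111111[0]000000…
k=8  q2 h=28  …111111[0]000000…
k=9  q0 h=29  …111111[0]000000…
k=10  q1 h=30  …111111[0]000000…
k=11  q2 h=31  …111111[0]000000…
k=12  q0 h=32  …111111[0]000000…
k=13  q1 h=33  …111111[0]000000…
k=14  q2 h=34  …111111[0]000000|
k=15  q0 h=35  …111111[0]00000|
k=16  q1 h=36  …111111[0]0000|
k=17  q2 h=37  …111111[0]000|
k=18  q0 h=38  …111111[0]00|
k=19  q1 h=39  …111111[0]0|
k=20  q2 h=40  …111111[0]|
k=21  q0 h=40  …111111[1]|
k=22  q2 h=39  …111111[1]0|
k=23  q3 h=38  …111111[1]10|
k=24  q0 h=37  …111111[1]010|
k=25  q2 h=36  …111111[1]0010|
k=26  q3 h=35  …111111[1]10010|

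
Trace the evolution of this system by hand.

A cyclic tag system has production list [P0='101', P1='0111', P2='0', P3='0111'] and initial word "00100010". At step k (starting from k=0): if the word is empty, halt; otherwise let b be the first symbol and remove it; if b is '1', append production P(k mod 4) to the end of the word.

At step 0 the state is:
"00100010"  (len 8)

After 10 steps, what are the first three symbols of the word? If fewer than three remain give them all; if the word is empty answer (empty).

(empty)

0) "00100010"  (len 8)
1) "0100010"  (len 7)
2) "100010"  (len 6)
3) "000100"  (len 6)
4) "00100"  (len 5)
5) "0100"  (len 4)
6) "100"  (len 3)
7) "000"  (len 3)
8) "00"  (len 2)
9) "0"  (len 1)
10) (halted — word empty)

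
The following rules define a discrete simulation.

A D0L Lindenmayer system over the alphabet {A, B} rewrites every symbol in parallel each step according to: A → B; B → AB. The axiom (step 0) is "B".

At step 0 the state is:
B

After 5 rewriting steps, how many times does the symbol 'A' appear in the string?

t=0: B
t=1: AB
t=2: BAB
t=3: ABBAB
t=4: BABABBAB
t=5: ABBABBABABBAB

5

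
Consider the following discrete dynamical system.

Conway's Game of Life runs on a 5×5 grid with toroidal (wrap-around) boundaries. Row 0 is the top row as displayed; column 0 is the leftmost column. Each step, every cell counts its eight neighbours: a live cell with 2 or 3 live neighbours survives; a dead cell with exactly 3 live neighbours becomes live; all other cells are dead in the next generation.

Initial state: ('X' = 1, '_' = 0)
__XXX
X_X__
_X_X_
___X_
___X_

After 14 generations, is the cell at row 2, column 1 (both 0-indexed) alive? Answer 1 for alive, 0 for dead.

gen 0: __XXX
X_X__
_X_X_
___X_
___X_
gen 1: _XX_X
X____
_X_XX
___XX
_____
gen 2: XX___
_____
__XX_
X_XXX
X_X_X
gen 3: XX__X
_XX__
_XX__
X____
__X__
gen 4: X__X_
___X_
X_X__
__X__
____X
gen 5: ___X_
_XXX_
_XXX_
_X_X_
___XX
gen 6: _____
_X__X
X___X
XX___
___XX
gen 7: X__XX
____X
____X
_X_X_
X___X
gen 8: ___X_
_____
X__XX
___X_
_XX__
gen 9: __X__
___X_
___XX
XX_X_
__XX_
gen 10: __X__
__XXX
X__X_
XX___
___XX
gen 11: __X__
_XX_X
X__X_
XXXX_
XXXXX
gen 12: _____
XXX_X
_____
_____
_____
gen 13: XX___
XX___
XX___
_____
_____
gen 14: XX___
__X_X
XX___
_____
_____

1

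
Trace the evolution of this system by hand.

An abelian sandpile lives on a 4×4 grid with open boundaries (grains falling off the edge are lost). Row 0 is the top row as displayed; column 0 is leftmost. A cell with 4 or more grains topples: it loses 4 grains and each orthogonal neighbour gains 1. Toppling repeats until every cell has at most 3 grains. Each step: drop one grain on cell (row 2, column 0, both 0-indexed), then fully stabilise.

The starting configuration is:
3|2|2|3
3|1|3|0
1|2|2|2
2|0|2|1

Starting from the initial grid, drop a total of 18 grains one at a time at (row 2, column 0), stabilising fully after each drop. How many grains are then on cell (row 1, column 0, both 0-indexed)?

3

t=0: 3|2|2|3
3|1|3|0
1|2|2|2
2|0|2|1
t=1: 3|2|2|3
3|1|3|0
2|2|2|2
2|0|2|1
t=2: 3|2|2|3
3|1|3|0
3|2|2|2
2|0|2|1
t=3: 0|3|2|3
1|2|3|0
1|3|2|2
3|0|2|1
t=4: 0|3|2|3
1|2|3|0
2|3|2|2
3|0|2|1
t=5: 0|3|2|3
1|2|3|0
3|3|2|2
3|0|2|1
t=6: 0|3|2|3
2|3|3|0
2|0|3|2
0|2|2|1
t=7: 0|3|2|3
2|3|3|0
3|0|3|2
0|2|2|1
t=8: 0|3|2|3
3|3|3|0
0|1|3|2
1|2|2|1
t=9: 0|3|2|3
3|3|3|0
1|1|3|2
1|2|2|1
t=10: 0|3|2|3
3|3|3|0
2|1|3|2
1|2|2|1
t=11: 0|3|2|3
3|3|3|0
3|1|3|2
1|2|2|1
t=12: 2|1|1|0
1|3|2|2
2|0|1|3
2|3|3|1
t=13: 2|1|1|0
1|3|2|2
3|0|1|3
2|3|3|1
t=14: 2|1|1|0
2|3|2|2
0|1|1|3
3|3|3|1
t=15: 2|1|1|0
2|3|2|2
1|1|1|3
3|3|3|1
t=16: 2|1|1|0
2|3|2|2
2|1|1|3
3|3|3|1
t=17: 2|1|1|0
2|3|2|2
3|1|1|3
3|3|3|1
t=18: 2|1|1|0
3|3|2|2
1|3|2|3
1|1|0|2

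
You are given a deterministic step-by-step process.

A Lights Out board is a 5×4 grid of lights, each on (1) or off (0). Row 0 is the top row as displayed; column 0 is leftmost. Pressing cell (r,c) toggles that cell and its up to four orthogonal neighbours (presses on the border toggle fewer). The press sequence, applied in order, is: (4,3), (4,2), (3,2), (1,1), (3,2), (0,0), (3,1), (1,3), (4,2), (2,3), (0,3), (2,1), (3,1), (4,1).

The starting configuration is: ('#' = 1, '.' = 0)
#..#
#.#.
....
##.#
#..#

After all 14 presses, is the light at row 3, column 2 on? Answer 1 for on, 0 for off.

0

k=0  #..#
#.#.
....
##.#
#..#
k=1  #..#
#.#.
....
##..
#.#.
k=2  #..#
#.#.
....
###.
##.#
k=3  #..#
#.#.
..#.
#..#
####
k=4  ##.#
.#..
.##.
#..#
####
k=5  ##.#
.#..
.#..
###.
##.#
k=6  ...#
##..
.#..
###.
##.#
k=7  ...#
##..
....
....
#..#
k=8  ....
####
...#
....
#..#
k=9  ....
####
...#
..#.
###.
k=10  ....
###.
..#.
..##
###.
k=11  ..##
####
..#.
..##
###.
k=12  ..##
#.##
##..
.###
###.
k=13  ..##
#.##
#...
#..#
#.#.
k=14  ..##
#.##
#...
##.#
.#..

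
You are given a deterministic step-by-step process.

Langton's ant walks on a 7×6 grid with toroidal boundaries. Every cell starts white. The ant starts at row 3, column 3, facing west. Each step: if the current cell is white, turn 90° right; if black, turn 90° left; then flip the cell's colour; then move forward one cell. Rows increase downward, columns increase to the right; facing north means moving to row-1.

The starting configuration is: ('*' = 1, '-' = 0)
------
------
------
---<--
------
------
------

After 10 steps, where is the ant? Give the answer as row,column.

t=0: ------
------
------
---<--
------
------
------
t=1: ------
------
---^--
---*--
------
------
------
t=2: ------
------
---*>-
---*--
------
------
------
t=3: ------
------
---**-
---*v-
------
------
------
t=4: ------
------
---**-
---<*-
------
------
------
t=5: ------
------
---**-
----*-
---v--
------
------
t=6: ------
------
---**-
----*-
--<*--
------
------
t=7: ------
------
---**-
--^-*-
--**--
------
------
t=8: ------
------
---**-
--*>*-
--**--
------
------
t=9: ------
------
---**-
--***-
--*v--
------
------
t=10: ------
------
---**-
--***-
--*->-
------
------

4,4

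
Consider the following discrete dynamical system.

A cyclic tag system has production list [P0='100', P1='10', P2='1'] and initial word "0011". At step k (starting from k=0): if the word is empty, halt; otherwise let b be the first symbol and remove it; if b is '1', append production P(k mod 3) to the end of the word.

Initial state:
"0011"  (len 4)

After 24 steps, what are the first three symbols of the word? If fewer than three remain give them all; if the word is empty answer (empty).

[0] "0011"  (len 4)
[1] "011"  (len 3)
[2] "11"  (len 2)
[3] "11"  (len 2)
[4] "1100"  (len 4)
[5] "10010"  (len 5)
[6] "00101"  (len 5)
[7] "0101"  (len 4)
[8] "101"  (len 3)
[9] "011"  (len 3)
[10] "11"  (len 2)
[11] "110"  (len 3)
[12] "101"  (len 3)
[13] "01100"  (len 5)
[14] "1100"  (len 4)
[15] "1001"  (len 4)
[16] "001100"  (len 6)
[17] "01100"  (len 5)
[18] "1100"  (len 4)
[19] "100100"  (len 6)
[20] "0010010"  (len 7)
[21] "010010"  (len 6)
[22] "10010"  (len 5)
[23] "001010"  (len 6)
[24] "01010"  (len 5)

010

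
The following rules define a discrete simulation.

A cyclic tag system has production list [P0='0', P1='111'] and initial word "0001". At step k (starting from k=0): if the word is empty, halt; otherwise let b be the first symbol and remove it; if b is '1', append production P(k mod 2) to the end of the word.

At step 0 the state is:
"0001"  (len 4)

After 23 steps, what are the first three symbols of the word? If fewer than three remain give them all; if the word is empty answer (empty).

111

step 0: "0001"  (len 4)
step 1: "001"  (len 3)
step 2: "01"  (len 2)
step 3: "1"  (len 1)
step 4: "111"  (len 3)
step 5: "110"  (len 3)
step 6: "10111"  (len 5)
step 7: "01110"  (len 5)
step 8: "1110"  (len 4)
step 9: "1100"  (len 4)
step 10: "100111"  (len 6)
step 11: "001110"  (len 6)
step 12: "01110"  (len 5)
step 13: "1110"  (len 4)
step 14: "110111"  (len 6)
step 15: "101110"  (len 6)
step 16: "01110111"  (len 8)
step 17: "1110111"  (len 7)
step 18: "110111111"  (len 9)
step 19: "101111110"  (len 9)
step 20: "01111110111"  (len 11)
step 21: "1111110111"  (len 10)
step 22: "111110111111"  (len 12)
step 23: "111101111110"  (len 12)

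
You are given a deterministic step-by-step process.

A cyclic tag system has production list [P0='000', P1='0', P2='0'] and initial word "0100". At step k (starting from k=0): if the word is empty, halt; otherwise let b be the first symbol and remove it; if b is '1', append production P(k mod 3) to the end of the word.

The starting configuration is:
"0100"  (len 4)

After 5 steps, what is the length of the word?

t=0: "0100"  (len 4)
t=1: "100"  (len 3)
t=2: "000"  (len 3)
t=3: "00"  (len 2)
t=4: "0"  (len 1)
t=5: (halted — word empty)

0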